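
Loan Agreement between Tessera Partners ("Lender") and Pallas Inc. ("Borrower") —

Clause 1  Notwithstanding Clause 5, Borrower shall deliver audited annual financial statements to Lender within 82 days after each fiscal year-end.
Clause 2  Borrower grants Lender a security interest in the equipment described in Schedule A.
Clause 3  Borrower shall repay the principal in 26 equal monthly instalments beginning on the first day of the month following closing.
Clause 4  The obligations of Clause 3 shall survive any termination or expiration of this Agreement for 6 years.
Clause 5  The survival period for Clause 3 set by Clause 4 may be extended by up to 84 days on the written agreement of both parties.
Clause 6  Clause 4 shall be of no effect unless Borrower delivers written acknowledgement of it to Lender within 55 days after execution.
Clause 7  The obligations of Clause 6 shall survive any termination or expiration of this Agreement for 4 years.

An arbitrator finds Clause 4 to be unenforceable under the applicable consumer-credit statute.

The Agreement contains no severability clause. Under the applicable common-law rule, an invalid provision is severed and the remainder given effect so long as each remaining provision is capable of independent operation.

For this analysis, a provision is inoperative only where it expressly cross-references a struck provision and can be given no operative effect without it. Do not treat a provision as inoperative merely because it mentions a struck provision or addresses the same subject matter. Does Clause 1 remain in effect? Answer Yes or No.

Yes

Clause 4 is struck. Clause 5 does nothing except set the extension of the survival period for Clause 3 by reference to Clause 4; with Clause 4 gone it has no independent effect and is inoperative. Clause 6 merely fixes the acknowledgement condition for Clause 4; with Clause 4 gone it has nothing to operate on and falls away. Clause 7 merely fixes the survival period for Clause 6; with Clause 6 gone it has nothing to operate on and falls away. Clause 1 mentions Clause 5 but its own obligation stands independently of Clause 5, so Clause 1 is not affected. Under the stated default rule, only provisions that cannot operate independently fall away; the rest are enforced. Clause 1, Clause 2, and Clause 3 remain in effect. Clause 1 is among the surviving provisions, so the answer is yes.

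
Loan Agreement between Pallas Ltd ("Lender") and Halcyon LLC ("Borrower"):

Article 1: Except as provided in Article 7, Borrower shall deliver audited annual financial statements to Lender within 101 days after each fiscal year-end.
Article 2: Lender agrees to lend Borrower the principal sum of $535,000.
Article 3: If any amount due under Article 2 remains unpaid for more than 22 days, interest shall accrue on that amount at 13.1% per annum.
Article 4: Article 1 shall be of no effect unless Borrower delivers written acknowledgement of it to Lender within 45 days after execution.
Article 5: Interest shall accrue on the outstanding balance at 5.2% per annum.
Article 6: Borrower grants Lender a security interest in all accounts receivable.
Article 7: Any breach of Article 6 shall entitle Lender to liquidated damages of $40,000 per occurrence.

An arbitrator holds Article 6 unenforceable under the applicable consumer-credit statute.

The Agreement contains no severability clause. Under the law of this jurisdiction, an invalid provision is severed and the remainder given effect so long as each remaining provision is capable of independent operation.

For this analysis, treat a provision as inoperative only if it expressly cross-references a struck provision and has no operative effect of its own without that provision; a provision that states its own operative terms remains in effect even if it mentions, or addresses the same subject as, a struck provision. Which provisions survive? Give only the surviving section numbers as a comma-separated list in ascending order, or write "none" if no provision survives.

Article 6 is struck. Article 7 operates only by reference to Article 6, so it falls with Article 6. Article 1 mentions Article 7 but its own obligation stands independently of Article 7, so Article 1 is not affected. With no severability clause, the stated default rule severs what cannot stand and enforces each remaining provision that can operate on its own. The provisions still in force are Article 1, Article 2, Article 3, Article 4, and Article 5.

1, 2, 3, 4, 5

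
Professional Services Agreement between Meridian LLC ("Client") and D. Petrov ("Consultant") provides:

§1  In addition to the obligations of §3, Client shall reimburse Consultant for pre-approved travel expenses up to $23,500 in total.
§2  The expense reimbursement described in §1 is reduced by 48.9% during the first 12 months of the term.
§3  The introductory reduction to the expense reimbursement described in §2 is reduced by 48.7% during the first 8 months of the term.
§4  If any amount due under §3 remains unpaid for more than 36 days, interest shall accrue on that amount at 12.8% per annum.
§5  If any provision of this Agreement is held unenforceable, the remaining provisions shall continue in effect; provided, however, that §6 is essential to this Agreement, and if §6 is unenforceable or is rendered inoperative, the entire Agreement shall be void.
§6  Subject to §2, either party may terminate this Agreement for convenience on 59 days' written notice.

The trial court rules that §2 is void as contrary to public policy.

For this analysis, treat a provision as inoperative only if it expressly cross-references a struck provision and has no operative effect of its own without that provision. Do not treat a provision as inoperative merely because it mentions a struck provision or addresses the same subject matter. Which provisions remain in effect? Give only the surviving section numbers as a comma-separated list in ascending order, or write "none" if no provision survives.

§2 is struck. §3 has no operative effect of its own apart from §2 and is therefore inoperative. The whole of §4 is the default interest on the introductory reduction to the introductory reduction to the expense reimbursement, defined by reference to §3, so §4 cannot stand once §3 is removed. §6 mentions §2 but its own obligation stands independently of §2, so §6 is not affected. Although §1 refers to §3, its operative terms do not depend on §3, so it remains in effect. §5 makes §6 an essential term, but §6 is unaffected, so the severability proviso in §5 preserves the remaining provisions. The provisions still in force are §1, §5, and §6.

1, 5, 6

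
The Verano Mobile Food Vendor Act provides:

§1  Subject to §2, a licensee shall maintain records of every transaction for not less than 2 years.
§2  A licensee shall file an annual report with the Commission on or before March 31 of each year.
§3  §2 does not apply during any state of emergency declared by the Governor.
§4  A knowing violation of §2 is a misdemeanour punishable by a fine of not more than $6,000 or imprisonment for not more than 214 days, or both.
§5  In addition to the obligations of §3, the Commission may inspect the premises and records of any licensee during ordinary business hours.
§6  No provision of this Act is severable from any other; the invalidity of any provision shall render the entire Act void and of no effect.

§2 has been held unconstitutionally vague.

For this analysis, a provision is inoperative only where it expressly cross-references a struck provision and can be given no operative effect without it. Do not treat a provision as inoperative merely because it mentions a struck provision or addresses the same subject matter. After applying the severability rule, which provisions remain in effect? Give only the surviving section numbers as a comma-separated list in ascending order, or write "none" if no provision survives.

none

§2 is struck. §3 merely fixes the emergency suspension of §2; with §2 gone it has nothing to operate on and falls away. §4 operates only by reference to §2, so it falls with §2. §6 provides that the Act is not severable, so the invalidity of any one provision voids the entire Act. No provision of the Act survives.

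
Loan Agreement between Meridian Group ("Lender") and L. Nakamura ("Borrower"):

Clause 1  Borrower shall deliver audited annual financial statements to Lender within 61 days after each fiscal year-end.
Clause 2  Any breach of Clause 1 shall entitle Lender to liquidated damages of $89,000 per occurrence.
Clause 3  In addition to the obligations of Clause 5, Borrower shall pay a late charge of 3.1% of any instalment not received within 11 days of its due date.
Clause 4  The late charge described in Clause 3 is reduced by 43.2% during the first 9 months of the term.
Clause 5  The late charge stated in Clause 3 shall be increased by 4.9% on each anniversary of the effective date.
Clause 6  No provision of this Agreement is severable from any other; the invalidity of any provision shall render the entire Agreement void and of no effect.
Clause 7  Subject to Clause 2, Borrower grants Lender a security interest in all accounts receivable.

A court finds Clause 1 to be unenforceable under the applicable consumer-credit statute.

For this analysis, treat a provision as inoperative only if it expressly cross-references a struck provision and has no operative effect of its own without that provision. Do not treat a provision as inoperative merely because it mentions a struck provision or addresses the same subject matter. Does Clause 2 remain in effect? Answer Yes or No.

Clause 1 is struck. Clause 2 has no operative effect of its own apart from Clause 1 and is therefore inoperative. Clause 6 provides that the Agreement is not severable, so the invalidity of any one provision voids the entire Agreement. No provision of the Agreement survives. Clause 2 is among the inoperative provisions, so the answer is no.

No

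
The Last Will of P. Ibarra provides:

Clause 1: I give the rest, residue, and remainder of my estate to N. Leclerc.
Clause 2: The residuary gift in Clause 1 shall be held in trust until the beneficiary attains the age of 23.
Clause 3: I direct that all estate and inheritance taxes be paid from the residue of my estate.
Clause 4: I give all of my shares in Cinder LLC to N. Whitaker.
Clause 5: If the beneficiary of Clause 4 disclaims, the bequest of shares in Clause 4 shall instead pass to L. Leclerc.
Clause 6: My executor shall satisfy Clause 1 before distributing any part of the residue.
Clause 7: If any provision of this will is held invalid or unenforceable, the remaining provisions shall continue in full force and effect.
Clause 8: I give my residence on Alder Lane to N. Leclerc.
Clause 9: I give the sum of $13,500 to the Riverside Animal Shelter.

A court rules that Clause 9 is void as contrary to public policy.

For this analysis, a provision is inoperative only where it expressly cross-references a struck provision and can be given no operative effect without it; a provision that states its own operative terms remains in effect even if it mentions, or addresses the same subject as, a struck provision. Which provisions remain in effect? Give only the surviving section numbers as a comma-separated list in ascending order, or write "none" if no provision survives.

Clause 9 is struck. No other provision's operative terms depend on Clause 9. Under the severability clause in Clause 7, the remaining provisions continue in force. The provisions still in force are Clause 1, Clause 2, Clause 3, Clause 4, Clause 5, Clause 6, Clause 7, and Clause 8.

1, 2, 3, 4, 5, 6, 7, 8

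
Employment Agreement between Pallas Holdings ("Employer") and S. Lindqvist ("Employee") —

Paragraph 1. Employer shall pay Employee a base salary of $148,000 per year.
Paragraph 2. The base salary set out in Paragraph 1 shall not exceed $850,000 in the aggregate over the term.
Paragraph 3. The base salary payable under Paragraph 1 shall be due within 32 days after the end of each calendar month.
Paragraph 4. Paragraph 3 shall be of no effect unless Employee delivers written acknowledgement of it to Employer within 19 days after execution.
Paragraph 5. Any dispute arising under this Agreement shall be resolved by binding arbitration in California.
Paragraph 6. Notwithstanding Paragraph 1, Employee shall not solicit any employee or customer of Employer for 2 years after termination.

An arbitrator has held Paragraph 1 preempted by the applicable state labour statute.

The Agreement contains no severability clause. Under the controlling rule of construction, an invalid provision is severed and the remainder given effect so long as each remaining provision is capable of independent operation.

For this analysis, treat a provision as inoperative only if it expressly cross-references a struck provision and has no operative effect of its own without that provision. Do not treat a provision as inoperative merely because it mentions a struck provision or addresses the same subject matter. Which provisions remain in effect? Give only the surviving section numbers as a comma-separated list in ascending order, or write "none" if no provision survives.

5, 6

Paragraph 1 is struck. Paragraph 2 operates only by reference to Paragraph 1, so it falls with Paragraph 1. The whole of Paragraph 3 is the payment deadline for the base salary, defined by reference to Paragraph 1, so Paragraph 3 cannot stand once Paragraph 1 is removed. The only function of Paragraph 4 is the acknowledgement condition for Paragraph 3, so it cannot stand once Paragraph 3 is removed. Paragraph 6 mentions Paragraph 1 but its own obligation stands independently of Paragraph 1, so Paragraph 6 is not affected. With no severability clause, the stated default rule severs what cannot stand and enforces each remaining provision that can operate on its own. Paragraph 5 and Paragraph 6 remain in effect.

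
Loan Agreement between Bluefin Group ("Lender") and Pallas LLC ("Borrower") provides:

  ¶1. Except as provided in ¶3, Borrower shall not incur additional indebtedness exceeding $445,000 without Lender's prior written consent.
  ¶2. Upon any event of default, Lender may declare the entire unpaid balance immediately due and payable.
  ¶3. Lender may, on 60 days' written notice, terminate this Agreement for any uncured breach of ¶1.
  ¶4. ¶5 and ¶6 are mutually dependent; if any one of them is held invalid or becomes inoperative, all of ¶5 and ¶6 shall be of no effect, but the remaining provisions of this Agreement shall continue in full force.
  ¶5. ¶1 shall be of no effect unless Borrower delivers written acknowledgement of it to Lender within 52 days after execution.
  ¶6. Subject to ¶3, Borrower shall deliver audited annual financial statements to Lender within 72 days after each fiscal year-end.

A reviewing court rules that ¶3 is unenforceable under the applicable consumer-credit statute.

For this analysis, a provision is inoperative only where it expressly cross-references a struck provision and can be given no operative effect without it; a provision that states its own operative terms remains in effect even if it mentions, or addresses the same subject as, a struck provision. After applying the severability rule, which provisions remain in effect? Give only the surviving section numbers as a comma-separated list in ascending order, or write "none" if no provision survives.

¶3 is struck. ¶1 mentions ¶3 but its own obligation stands independently of ¶3, so ¶1 is not affected. Although ¶6 refers to ¶3, its operative terms do not depend on ¶3, so it remains in effect. No other provision's operative terms depend on ¶3. ¶4 ties ¶5 and ¶6 together, but none of those is affected here; the remaining provisions continue in force under ¶4. That leaves ¶1, ¶2, ¶4, ¶5, and ¶6 in effect.

1, 2, 4, 5, 6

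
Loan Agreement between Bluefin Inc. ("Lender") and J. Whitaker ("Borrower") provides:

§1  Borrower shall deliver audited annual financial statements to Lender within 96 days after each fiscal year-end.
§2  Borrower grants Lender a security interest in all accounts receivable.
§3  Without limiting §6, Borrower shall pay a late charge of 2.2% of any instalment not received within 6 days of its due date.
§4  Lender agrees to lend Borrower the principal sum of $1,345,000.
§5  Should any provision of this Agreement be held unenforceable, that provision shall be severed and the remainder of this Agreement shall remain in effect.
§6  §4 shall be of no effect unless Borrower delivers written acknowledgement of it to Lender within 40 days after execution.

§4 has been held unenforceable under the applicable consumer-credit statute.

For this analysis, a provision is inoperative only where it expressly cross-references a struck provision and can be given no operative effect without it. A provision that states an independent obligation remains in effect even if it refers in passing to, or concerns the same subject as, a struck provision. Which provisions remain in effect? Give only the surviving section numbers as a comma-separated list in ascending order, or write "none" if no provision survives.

§4 is struck. §6 merely fixes the acknowledgement condition for §4; with §4 gone it has nothing to operate on and falls away. §3 mentions §6 but its own obligation stands independently of §6, so §3 is not affected. Under the severability clause in §5, the remaining provisions continue in force. §1, §2, §3, and §5 remain in effect.

1, 2, 3, 5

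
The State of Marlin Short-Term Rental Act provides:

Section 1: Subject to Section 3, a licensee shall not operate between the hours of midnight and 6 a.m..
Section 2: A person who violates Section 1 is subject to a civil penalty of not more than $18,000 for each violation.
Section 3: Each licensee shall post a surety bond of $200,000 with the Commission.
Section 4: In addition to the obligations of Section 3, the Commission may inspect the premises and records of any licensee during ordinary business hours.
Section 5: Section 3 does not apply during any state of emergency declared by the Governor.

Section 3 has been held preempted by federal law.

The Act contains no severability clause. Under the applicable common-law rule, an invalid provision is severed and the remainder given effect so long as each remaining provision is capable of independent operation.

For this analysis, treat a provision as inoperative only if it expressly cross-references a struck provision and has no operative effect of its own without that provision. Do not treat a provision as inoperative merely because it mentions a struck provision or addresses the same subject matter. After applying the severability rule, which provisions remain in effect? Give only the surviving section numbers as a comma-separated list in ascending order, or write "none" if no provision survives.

Section 3 is struck. Section 5 has no operative effect of its own apart from Section 3 and is therefore inoperative. Although Section 4 refers to Section 3, its operative terms do not depend on Section 3, so it remains in effect. Section 1 mentions Section 3 but its own obligation stands independently of Section 3, so Section 1 is not affected. Under the stated default rule, only provisions that cannot operate independently fall away; the rest are enforced. Section 1, Section 2, and Section 4 remain in effect.

1, 2, 4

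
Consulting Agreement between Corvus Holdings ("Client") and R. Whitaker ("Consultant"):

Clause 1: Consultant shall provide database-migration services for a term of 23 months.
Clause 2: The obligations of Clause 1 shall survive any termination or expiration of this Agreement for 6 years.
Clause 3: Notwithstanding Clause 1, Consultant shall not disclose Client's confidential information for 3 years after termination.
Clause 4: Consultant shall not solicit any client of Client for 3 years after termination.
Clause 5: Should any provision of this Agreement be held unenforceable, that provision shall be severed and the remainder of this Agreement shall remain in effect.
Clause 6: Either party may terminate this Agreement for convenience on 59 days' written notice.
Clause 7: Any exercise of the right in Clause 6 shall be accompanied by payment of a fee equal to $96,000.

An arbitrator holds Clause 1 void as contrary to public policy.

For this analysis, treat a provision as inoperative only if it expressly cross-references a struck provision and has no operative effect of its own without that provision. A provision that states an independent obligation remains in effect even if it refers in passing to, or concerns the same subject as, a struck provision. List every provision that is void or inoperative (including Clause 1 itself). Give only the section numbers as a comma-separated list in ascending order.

Clause 1 is struck. Clause 2 operates only by reference to Clause 1, so it falls with Clause 1. Although Clause 3 refers to Clause 1, its operative terms do not depend on Clause 1, so it remains in effect. Clause 5 is a severability clause and preserves every provision that can still be given independent effect. The provisions still in force are Clause 3, Clause 4, Clause 5, Clause 6, and Clause 7.

1, 2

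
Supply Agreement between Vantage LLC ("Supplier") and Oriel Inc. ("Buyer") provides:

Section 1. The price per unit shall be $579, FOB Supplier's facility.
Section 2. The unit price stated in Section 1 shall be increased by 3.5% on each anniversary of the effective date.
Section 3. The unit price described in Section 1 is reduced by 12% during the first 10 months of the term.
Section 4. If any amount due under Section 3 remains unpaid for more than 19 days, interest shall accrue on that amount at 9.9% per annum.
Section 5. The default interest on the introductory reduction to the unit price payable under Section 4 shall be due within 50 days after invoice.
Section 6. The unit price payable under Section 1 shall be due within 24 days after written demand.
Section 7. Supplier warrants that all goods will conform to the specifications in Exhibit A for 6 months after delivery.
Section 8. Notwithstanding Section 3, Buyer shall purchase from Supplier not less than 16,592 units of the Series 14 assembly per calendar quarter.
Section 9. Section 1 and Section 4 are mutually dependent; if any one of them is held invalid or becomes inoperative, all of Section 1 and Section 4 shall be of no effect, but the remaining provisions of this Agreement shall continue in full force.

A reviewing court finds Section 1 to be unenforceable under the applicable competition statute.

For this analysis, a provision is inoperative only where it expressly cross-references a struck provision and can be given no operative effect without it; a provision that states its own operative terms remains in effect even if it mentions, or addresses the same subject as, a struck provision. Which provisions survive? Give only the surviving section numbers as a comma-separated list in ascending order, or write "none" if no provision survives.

7, 8, 9

Section 1 is struck. Section 2 operates only by reference to Section 1, so it falls with Section 1. Section 3 has no operative effect of its own apart from Section 1 and is therefore inoperative. Section 6 does nothing except set the payment deadline for the unit price by reference to Section 1; with Section 1 gone it has no independent effect and is inoperative. Section 4 does nothing except set the default interest on the introductory reduction to the unit price by reference to Section 3; with Section 3 gone it has no independent effect and is inoperative. Section 5 does nothing except set the payment deadline for the default interest on the introductory reduction to the unit price by reference to Section 4; with Section 4 gone it has no independent effect and is inoperative. Although Section 8 refers to Section 3, its operative terms do not depend on Section 3, so it remains in effect. Section 9 declares Section 1 and Section 4 mutually dependent; since one of them has fallen, all of them are of no effect. The remainder continues in force under Section 9. That leaves Section 7, Section 8, and Section 9 in effect.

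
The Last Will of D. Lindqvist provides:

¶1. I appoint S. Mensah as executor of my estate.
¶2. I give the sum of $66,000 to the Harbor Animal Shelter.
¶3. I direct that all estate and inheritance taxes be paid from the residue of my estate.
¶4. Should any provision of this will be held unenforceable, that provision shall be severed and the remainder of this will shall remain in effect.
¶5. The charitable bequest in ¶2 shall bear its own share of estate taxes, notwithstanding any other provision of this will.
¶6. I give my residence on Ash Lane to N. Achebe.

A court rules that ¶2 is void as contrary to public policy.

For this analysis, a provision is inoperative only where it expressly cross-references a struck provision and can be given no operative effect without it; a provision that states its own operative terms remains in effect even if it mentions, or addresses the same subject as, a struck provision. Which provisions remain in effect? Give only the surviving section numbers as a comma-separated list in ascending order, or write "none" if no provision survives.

1, 3, 4, 6

¶2 is struck. ¶5 has no operative effect of its own apart from ¶2 and is therefore inoperative. Under the severability clause in ¶4, the remaining provisions continue in force. That leaves ¶1, ¶3, ¶4, and ¶6 in effect.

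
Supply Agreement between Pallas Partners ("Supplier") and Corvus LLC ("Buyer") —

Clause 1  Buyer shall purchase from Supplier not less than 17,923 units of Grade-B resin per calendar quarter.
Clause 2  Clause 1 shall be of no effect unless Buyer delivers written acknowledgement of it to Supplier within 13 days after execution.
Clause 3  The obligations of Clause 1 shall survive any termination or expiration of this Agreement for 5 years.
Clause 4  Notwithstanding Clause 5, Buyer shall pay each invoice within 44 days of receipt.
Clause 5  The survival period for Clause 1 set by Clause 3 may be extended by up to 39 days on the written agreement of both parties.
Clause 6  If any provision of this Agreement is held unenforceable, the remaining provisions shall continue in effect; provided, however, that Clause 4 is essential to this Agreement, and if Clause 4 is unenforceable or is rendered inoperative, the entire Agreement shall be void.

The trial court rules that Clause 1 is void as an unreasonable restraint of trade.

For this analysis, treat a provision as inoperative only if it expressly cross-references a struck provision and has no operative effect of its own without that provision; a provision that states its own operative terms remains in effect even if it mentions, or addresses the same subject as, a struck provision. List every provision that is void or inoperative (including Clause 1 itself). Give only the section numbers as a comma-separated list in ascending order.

1, 2, 3, 5

Clause 1 is struck. The only function of Clause 2 is the acknowledgement condition for Clause 1, so it cannot stand once Clause 1 is removed. Clause 3 has no operative effect of its own apart from Clause 1 and is therefore inoperative. Clause 5 does nothing except set the extension of the survival period for Clause 1 by reference to Clause 3; with Clause 3 gone it has no independent effect and is inoperative. Clause 4 mentions Clause 5 but its own obligation stands independently of Clause 5, so Clause 4 is not affected. Clause 6 makes Clause 4 an essential term, but Clause 4 is unaffected, so the severability proviso in Clause 6 preserves the remaining provisions. Clause 4 and Clause 6 remain in effect.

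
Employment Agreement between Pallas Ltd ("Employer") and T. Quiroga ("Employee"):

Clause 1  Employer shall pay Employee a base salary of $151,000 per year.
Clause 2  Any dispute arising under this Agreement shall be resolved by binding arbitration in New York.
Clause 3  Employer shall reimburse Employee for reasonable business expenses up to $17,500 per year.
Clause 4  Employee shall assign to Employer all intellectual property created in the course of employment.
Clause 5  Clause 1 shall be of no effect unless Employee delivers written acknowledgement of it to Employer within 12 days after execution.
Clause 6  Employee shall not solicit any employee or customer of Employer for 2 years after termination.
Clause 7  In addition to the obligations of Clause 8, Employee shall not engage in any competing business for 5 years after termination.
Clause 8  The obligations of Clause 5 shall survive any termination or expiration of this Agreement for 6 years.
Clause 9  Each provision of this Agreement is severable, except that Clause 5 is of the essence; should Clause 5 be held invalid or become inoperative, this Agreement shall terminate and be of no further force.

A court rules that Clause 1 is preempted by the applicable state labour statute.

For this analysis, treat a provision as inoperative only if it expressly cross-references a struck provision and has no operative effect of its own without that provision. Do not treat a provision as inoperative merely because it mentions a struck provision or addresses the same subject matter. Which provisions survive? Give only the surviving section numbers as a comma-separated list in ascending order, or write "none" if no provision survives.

Clause 1 is struck. Clause 5 operates only by reference to Clause 1, so it falls with Clause 1. Clause 8 operates only by reference to Clause 5, so it falls with Clause 5. Clause 9 makes Clause 5 an essential term, and Clause 5 has been rendered inoperative by the cascade; under Clause 9, the entire Agreement is therefore void. No provision of the Agreement survives.

none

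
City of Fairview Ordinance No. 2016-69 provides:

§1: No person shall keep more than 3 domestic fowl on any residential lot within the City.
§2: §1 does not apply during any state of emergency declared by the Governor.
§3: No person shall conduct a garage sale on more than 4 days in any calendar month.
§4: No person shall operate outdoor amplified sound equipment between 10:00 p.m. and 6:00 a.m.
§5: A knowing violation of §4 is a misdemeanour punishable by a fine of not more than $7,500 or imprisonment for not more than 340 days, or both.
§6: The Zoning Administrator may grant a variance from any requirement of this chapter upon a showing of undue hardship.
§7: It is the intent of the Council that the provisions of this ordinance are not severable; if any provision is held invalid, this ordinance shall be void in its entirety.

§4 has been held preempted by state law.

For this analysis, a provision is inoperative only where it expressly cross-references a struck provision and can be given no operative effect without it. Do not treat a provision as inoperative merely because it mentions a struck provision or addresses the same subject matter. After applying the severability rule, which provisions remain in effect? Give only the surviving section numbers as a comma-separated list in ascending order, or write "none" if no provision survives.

§4 is struck. §5 merely fixes the criminal penalty for violating §4; with §4 gone it has nothing to operate on and falls away. §7 provides that the ordinance is not severable, so the invalidity of any one provision voids the entire ordinance. No provision of the ordinance survives.

none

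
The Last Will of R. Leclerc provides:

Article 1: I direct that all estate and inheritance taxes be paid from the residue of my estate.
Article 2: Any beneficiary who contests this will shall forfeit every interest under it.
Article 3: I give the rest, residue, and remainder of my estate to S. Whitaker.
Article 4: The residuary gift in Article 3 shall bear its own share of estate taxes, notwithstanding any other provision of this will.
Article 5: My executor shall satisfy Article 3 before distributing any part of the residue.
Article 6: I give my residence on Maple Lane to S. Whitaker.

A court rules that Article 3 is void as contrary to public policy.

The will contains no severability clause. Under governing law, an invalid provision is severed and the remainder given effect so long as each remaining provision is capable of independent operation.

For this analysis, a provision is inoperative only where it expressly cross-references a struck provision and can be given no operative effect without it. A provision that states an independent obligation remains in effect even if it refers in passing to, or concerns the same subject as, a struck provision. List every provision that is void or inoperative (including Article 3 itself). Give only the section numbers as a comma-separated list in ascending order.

3, 4, 5

Article 3 is struck. The only function of Article 4 is the tax charge on Article 3, so it cannot stand once Article 3 is removed. Article 5 operates only by reference to Article 3, so it falls with Article 3. With no severability clause, the stated default rule severs what cannot stand and enforces each remaining provision that can operate on its own. Article 1, Article 2, and Article 6 remain in effect.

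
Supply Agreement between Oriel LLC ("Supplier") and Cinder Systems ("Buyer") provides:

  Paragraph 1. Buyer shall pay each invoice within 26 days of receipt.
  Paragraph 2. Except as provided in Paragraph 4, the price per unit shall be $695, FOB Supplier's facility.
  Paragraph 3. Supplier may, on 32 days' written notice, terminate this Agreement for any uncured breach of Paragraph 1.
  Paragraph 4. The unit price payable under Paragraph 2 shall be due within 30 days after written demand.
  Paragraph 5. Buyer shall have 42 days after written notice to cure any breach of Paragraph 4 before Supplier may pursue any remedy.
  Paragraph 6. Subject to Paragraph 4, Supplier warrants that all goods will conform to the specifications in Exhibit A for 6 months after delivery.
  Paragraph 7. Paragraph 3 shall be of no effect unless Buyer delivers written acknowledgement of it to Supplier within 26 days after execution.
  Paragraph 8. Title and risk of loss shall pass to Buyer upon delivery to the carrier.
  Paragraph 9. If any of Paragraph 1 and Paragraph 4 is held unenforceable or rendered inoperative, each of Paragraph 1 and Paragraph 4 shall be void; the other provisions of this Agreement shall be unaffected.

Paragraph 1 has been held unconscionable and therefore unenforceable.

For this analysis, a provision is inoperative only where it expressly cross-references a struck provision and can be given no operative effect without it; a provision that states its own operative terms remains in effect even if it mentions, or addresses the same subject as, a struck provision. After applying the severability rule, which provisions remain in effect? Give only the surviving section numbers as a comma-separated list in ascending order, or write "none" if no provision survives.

Paragraph 1 is struck. The only function of Paragraph 3 is the termination right for breach of Paragraph 1, so it cannot stand once Paragraph 1 is removed. Paragraph 7 merely fixes the acknowledgement condition for Paragraph 3; with Paragraph 3 gone it has nothing to operate on and falls away. Although Paragraph 6 refers to Paragraph 4, its operative terms do not depend on Paragraph 4, so it remains in effect. Although Paragraph 2 refers to Paragraph 4, its operative terms do not depend on Paragraph 4, so it remains in effect. Paragraph 9 declares Paragraph 1 and Paragraph 4 mutually dependent; since one of them has fallen, all of them are of no effect. That brings down Paragraph 4 as well. Paragraph 5 in turn depends solely on a provision now struck and likewise falls. The remainder continues in force under Paragraph 9. The provisions still in force are Paragraph 2, Paragraph 6, Paragraph 8, and Paragraph 9.

2, 6, 8, 9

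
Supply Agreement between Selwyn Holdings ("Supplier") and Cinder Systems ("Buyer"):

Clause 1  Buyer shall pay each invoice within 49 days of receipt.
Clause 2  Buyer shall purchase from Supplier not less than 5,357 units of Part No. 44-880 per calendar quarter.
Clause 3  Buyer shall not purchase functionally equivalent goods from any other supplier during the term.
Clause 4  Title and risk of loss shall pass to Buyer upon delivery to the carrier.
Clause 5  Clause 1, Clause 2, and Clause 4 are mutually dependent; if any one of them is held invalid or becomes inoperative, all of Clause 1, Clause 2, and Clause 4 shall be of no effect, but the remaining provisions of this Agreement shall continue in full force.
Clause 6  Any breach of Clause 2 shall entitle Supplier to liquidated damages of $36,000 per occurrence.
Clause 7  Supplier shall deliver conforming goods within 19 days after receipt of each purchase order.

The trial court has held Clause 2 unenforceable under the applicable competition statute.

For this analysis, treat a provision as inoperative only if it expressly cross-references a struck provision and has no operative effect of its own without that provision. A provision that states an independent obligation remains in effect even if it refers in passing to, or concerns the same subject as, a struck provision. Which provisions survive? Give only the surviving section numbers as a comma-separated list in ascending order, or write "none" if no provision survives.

Clause 2 is struck. The whole of Clause 6 is the liquidated-damages amount, defined by reference to Clause 2, so Clause 6 cannot stand once Clause 2 is removed. Clause 5 declares Clause 1, Clause 2, and Clause 4 mutually dependent; since one of them has fallen, all of them are of no effect. That brings down Clause 1 and Clause 4 as well. The remainder continues in force under Clause 5. Clause 3, Clause 5, and Clause 7 remain in effect.

3, 5, 7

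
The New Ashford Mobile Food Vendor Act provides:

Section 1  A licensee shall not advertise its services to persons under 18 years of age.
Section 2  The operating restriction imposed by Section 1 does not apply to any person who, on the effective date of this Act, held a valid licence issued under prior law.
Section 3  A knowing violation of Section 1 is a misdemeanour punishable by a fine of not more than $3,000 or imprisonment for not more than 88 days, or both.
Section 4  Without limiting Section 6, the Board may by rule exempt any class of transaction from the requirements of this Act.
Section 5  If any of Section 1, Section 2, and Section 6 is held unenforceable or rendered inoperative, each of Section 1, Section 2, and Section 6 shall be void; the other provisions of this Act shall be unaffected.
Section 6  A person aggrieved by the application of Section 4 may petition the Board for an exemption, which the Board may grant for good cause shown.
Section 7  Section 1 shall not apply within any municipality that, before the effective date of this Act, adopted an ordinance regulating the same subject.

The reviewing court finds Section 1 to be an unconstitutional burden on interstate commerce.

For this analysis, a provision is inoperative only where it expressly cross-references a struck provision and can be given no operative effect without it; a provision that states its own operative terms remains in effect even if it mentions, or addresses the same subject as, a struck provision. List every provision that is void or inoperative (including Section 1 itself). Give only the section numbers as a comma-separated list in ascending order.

Section 1 is struck. Section 2 operates only by reference to Section 1, so it falls with Section 1. Section 3 merely fixes the criminal penalty for violating Section 1; with Section 1 gone it has nothing to operate on and falls away. Section 7 operates only by reference to Section 1, so it falls with Section 1. Although Section 4 refers to Section 6, its operative terms do not depend on Section 6, so it remains in effect. Section 5 declares Section 1, Section 2, and Section 6 mutually dependent; since one of them has fallen, all of them are of no effect. That brings down Section 6 as well. The remainder continues in force under Section 5. The provisions still in force are Section 4 and Section 5.

1, 2, 3, 6, 7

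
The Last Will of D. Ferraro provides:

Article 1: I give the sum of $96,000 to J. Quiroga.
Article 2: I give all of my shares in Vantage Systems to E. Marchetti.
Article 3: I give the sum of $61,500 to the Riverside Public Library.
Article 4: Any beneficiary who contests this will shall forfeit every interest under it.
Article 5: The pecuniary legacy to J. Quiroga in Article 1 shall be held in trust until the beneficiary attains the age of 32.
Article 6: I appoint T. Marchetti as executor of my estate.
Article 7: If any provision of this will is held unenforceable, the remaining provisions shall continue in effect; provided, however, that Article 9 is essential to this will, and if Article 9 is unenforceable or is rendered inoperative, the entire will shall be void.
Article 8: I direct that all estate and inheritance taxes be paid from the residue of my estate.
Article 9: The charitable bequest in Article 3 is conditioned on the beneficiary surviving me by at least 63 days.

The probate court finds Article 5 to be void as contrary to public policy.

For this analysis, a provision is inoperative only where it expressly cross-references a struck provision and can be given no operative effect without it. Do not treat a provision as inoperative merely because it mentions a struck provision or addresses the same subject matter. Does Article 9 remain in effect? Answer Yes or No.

Article 5 is struck. Nothing else in the will is defined by reference to Article 5. Article 7 makes Article 9 an essential term, but Article 9 is unaffected, so the severability proviso in Article 7 preserves the remaining provisions. The provisions still in force are Article 1, Article 2, Article 3, Article 4, Article 6, Article 7, Article 8, and Article 9. Article 9 is among the surviving provisions, so the answer is yes.

Yes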